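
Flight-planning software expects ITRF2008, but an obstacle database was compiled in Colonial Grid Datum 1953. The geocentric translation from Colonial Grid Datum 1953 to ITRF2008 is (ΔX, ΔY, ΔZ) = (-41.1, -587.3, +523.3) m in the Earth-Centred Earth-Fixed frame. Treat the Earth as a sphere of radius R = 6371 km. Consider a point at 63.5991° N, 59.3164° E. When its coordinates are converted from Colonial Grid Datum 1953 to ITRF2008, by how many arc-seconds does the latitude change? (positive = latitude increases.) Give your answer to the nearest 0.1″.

Δφ = 22.8″

sin φ = 0.895705, cos φ = 0.444649, sin λ = 0.859998, cos λ = 0.510297.
North component: ΔN = −sin φ cos λ·ΔX − sin φ sin λ·ΔY + cos φ·ΔZ = −(0.895705)(0.510297)(-41.1) − (0.895705)(0.859998)(-587.3) + (0.444649)(523.3) = 703.87 m.
1° of latitude spans πR/180 = 111195 m, so Δφ = 703.87 / 111195 × 3600 = 22.788″.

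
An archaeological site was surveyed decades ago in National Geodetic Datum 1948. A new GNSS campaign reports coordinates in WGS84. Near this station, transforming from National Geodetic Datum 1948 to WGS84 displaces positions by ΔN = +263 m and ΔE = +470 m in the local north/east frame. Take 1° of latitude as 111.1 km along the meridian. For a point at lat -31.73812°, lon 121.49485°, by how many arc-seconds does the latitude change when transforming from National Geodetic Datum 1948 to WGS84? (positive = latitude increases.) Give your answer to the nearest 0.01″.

Δφ = 8.52″

1° of latitude = 111.1 km, so Δφ = 263.0 / 111100 = 0.0023672° = 8.522″.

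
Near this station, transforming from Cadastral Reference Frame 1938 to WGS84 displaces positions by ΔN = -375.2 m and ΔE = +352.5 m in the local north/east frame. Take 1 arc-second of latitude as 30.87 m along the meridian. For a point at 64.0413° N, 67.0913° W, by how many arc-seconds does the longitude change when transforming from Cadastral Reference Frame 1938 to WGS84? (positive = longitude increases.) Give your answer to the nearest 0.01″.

At latitude 64.0413°, cos φ = 0.437723.
1″ of longitude at this latitude = 30.87 × cos φ = 13.5125 m, so Δλ = 352.5 / 13.5125 = 26.087″.

Δλ = 26.09″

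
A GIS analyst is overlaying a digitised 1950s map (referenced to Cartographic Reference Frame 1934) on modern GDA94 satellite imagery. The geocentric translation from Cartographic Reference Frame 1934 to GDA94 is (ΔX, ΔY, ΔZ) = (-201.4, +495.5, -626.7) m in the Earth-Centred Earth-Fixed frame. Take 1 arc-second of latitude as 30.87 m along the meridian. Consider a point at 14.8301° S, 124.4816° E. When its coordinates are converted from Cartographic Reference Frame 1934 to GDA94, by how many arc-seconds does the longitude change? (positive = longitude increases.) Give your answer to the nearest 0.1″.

sin φ = -0.255954, cos φ = 0.966689, sin λ = 0.824308, cos λ = -0.566142.
East component: ΔE = −sin λ·ΔX + cos λ·ΔY = −(0.824308)(-201.4) + (-0.566142)(495.5) = -114.51 m.
1° of latitude spans 3600 × 30.87 = 111132 m; at latitude φ, 1° of longitude spans that × cos φ = 107430.1 m, so Δλ = -114.51 / 107430.1 × 3600 = -3.837″.

Δλ = -3.8″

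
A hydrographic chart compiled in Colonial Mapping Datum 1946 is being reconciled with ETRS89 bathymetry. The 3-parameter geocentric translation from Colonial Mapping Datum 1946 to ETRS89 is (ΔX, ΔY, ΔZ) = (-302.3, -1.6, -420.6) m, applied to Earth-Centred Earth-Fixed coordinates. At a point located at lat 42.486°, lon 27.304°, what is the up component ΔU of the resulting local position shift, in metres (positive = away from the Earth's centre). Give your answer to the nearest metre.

At φ = 42.486°, λ = 27.304°: sin φ = 0.675410, cos φ = 0.737442, sin λ = 0.458712, cos λ = 0.888585.
ΔU = cos φ cos λ·ΔX + cos φ sin λ·ΔY + sin φ·ΔZ = (0.737442)(0.888585)(-302.3) + (0.737442)(0.458712)(-1.6) + (0.675410)(-420.6) = -482.71 m.

ΔU = -483 m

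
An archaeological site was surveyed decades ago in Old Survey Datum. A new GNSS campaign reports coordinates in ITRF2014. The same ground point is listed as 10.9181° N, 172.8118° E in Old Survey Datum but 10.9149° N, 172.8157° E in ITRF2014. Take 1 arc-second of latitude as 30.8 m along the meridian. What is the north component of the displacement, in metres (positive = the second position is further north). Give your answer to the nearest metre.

Δφ = 10.9149° − 10.9181° = -0.0032°; Δλ = 172.8157° − 172.8118° = +0.0039°.
1° of latitude = 3600 × 30.80 = 110880 m.
ΔN = Δφ × 110880 = -354.8 m; ΔE = Δλ × 110880 × cos(10.9181°) = +0.0039 × 110880 × 0.981899 = 424.6 m.

ΔN = -355 m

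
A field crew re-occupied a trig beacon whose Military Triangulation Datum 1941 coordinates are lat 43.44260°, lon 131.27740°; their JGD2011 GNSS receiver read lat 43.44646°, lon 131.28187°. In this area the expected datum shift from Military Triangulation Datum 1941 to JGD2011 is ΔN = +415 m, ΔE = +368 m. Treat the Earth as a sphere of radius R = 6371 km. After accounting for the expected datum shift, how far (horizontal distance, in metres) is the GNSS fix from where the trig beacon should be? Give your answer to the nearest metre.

Observed coordinate differences: Δφ = +0.00386°, Δλ = +0.00447°.
Converting to metres (1° lat = 111195 m, cos φ = 0.726064): observed ΔN = 429.2 m, observed ΔE = 360.9 m.
Subtracting the expected shift leaves a residual of 429.2 − (415) = 14.2 m north and 360.9 − (368) = -7.1 m east.
Residual distance = √(14.2² + (-7.1)²) = 15.9 m.

16 m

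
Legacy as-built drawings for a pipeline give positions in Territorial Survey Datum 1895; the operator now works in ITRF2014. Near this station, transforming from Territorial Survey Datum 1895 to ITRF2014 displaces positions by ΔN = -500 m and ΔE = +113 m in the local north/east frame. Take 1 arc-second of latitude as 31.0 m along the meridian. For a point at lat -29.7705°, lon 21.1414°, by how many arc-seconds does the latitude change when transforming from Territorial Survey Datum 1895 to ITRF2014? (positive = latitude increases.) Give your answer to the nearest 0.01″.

1″ of latitude = 31.00 m, so Δφ = -500.0 / 31.00 = -16.129″.

Δφ = -16.13″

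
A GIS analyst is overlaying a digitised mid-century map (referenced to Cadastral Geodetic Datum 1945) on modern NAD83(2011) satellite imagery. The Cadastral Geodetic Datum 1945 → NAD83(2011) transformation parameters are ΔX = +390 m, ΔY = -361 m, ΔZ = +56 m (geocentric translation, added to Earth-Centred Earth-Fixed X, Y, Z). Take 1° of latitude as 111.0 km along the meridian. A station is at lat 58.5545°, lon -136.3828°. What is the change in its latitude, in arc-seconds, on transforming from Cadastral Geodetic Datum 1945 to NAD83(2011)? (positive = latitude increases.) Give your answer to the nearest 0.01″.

sin φ = 0.853137, cos φ = 0.521687, sin λ = -0.689837, cos λ = -0.723965.
North component: ΔN = −sin φ cos λ·ΔX − sin φ sin λ·ΔY + cos φ·ΔZ = −(0.853137)(-0.723965)(390) − (0.853137)(-0.689837)(-361) + (0.521687)(56) = 57.64 m.
1° of latitude spans 111000 m, so Δφ = 57.64 / 111000 × 3600 = 1.869″.

Δφ = 1.87″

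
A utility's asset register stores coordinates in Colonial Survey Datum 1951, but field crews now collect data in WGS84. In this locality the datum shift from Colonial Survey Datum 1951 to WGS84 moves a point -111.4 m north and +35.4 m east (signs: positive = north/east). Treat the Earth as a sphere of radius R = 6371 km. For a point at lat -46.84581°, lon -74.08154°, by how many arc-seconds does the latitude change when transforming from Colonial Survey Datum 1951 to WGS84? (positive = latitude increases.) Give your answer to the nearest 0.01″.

Δφ = -3.61″

On a sphere of radius R, 1 rad of latitude = R, so Δφ = ΔN / R = -111.4 / 6371000 = -1.7485e-05 rad = -3.607″.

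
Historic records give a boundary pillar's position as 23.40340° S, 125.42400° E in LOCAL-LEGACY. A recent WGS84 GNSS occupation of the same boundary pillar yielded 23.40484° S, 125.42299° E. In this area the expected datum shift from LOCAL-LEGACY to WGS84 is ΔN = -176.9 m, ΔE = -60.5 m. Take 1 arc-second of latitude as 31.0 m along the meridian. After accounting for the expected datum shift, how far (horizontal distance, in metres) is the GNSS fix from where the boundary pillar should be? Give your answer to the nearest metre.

46 m

Observed coordinate differences: Δφ = -0.00144°, Δλ = -0.00101°.
Converting to metres (1° lat = 111600 m, cos φ = 0.917731): observed ΔN = -160.7 m, observed ΔE = -103.4 m.
Subtracting the expected shift leaves a residual of -160.7 − (-176.9) = 16.2 m north and -103.4 − (-60.5) = -42.9 m east.
Residual distance = √(16.2² + (-42.9)²) = 45.9 m.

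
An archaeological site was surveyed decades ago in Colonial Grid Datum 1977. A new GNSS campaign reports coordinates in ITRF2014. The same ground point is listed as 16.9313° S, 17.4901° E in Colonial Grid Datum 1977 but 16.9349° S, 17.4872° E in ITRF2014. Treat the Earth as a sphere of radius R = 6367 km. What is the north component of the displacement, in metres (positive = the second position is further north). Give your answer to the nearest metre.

ΔN = -400 m

Δφ = -16.9349° − -16.9313° = -0.0036°; Δλ = 17.4872° − 17.4901° = -0.0029°.
1° along a meridian = πR/180 = 111125 m.
ΔN = Δφ × 111125 = -400.1 m; ΔE = Δλ × 111125 × cos(-16.9313°) = -0.0029 × 111125 × 0.956655 = -308.3 m.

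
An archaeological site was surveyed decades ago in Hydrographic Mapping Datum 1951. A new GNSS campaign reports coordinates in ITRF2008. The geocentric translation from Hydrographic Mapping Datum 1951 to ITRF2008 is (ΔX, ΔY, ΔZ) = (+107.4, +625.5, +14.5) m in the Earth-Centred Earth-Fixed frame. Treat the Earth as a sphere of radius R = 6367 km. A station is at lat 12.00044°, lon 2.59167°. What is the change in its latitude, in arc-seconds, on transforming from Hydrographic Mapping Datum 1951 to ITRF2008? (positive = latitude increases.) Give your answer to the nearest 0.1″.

Δφ = -0.5″

sin φ = 0.207919, cos φ = 0.978146, sin λ = 0.045218, cos λ = 0.998977.
North component: ΔN = −sin φ cos λ·ΔX − sin φ sin λ·ΔY + cos φ·ΔZ = −(0.207919)(0.998977)(107.4) − (0.207919)(0.045218)(625.5) + (0.978146)(14.5) = -14.01 m.
1° of latitude spans πR/180 = 111125 m, so Δφ = -14.01 / 111125 × 3600 = -0.454″.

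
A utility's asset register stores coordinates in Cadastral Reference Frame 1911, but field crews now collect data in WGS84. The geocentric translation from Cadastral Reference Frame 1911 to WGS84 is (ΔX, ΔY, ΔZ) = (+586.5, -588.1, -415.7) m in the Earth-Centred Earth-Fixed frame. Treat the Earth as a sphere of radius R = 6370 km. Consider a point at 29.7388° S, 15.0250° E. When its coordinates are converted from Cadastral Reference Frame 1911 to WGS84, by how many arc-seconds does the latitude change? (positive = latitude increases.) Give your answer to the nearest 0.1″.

Δφ = -5.0″

sin φ = -0.496047, cos φ = 0.868296, sin λ = 0.259240, cos λ = 0.965813.
North component: ΔN = −sin φ cos λ·ΔX − sin φ sin λ·ΔY + cos φ·ΔZ = −(-0.496047)(0.965813)(586.5) − (-0.496047)(0.259240)(-588.1) + (0.868296)(-415.7) = -155.59 m.
1° of latitude spans πR/180 = 111177 m, so Δφ = -155.59 / 111177 × 3600 = -5.038″.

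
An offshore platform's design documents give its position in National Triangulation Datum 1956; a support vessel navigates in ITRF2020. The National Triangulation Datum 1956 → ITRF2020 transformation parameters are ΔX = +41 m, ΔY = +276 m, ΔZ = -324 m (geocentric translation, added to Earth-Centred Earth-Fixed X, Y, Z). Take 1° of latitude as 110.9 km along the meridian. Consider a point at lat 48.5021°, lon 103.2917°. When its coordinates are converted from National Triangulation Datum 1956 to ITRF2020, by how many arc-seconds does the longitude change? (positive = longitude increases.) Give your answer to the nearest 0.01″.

Δλ = -5.06″

sin φ = 0.748980, cos φ = 0.662593, sin λ = 0.973212, cos λ = -0.229909.
East component: ΔE = −sin λ·ΔX + cos λ·ΔY = −(0.973212)(41) + (-0.229909)(276) = -103.36 m.
1° of latitude spans 110900 m; at latitude φ, 1° of longitude spans that × cos φ = 73481.5 m, so Δλ = -103.36 / 73481.5 × 3600 = -5.064″.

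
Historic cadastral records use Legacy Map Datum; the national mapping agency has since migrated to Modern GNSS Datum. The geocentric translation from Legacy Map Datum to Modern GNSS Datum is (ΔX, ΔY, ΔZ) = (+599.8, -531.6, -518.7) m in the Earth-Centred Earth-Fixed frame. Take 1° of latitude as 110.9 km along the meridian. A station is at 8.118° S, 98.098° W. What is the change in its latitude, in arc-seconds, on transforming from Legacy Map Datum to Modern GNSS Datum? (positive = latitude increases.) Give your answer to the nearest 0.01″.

sin φ = -0.141212, cos φ = 0.989979, sin λ = -0.990029, cos λ = -0.140867.
North component: ΔN = −sin φ cos λ·ΔX − sin φ sin λ·ΔY + cos φ·ΔZ = −(-0.141212)(-0.140867)(599.8) − (-0.141212)(-0.990029)(-531.6) + (0.989979)(-518.7) = -451.11 m.
1° of latitude spans 110900 m, so Δφ = -451.11 / 110900 × 3600 = -14.644″.

Δφ = -14.64″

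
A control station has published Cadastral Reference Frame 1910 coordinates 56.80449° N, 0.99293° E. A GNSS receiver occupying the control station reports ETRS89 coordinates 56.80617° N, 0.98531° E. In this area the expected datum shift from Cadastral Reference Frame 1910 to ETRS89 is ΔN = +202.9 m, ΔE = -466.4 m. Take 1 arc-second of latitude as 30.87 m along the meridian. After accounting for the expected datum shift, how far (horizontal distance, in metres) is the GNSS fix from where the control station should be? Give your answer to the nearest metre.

Observed coordinate differences: Δφ = +0.00168°, Δλ = -0.00762°.
Converting to metres (1° lat = 111132 m, cos φ = 0.547498): observed ΔN = 186.7 m, observed ΔE = -463.6 m.
Subtracting the expected shift leaves a residual of 186.7 − (202.9) = -16.2 m north and -463.6 − (-466.4) = 2.8 m east.
Residual distance = √((-16.2)² + 2.8²) = 16.4 m.

16 m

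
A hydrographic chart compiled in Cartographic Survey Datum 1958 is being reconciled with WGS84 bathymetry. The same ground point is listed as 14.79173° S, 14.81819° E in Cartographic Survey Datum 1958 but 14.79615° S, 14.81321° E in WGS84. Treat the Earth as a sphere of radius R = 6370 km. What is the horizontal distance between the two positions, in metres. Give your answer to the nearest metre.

Δφ = -14.79615° − -14.79173° = -0.00442°; Δλ = 14.81321° − 14.81819° = -0.00498°.
1° along a meridian = πR/180 = 111177 m.
ΔN = Δφ × 111177 = -491.4 m; ΔE = Δλ × 111177 × cos(-14.79173°) = -0.00498 × 111177 × 0.966860 = -535.3 m.
Distance = √(ΔE² + ΔN²) = √((-535.3)² + (-491.4)²) = 726.7 m.

727 m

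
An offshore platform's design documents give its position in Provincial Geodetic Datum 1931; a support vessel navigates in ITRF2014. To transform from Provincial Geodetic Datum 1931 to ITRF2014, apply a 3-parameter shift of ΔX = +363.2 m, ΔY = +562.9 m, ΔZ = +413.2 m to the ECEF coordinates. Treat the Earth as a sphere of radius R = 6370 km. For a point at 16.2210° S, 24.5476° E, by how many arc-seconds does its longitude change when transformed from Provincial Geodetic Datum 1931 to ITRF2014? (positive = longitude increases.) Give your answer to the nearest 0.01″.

sin φ = -0.279343, cos φ = 0.960191, sin λ = 0.415449, cos λ = 0.909616.
East component: ΔE = −sin λ·ΔX + cos λ·ΔY = −(0.415449)(363.2) + (0.909616)(562.9) = 361.13 m.
1° of latitude spans πR/180 = 111177 m; at latitude φ, 1° of longitude spans that × cos φ = 106751.6 m, so Δλ = 361.13 / 106751.6 × 3600 = 12.179″.

Δλ = 12.18″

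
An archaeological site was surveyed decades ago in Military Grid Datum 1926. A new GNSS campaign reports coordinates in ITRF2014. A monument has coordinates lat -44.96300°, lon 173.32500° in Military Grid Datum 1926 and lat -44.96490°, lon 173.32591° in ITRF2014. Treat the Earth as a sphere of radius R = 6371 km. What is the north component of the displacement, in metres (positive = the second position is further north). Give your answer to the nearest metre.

Δφ = -44.96490° − -44.96300° = -0.00190°; Δλ = 173.32591° − 173.32500° = +0.00091°.
1° along a meridian = πR/180 = 111195 m.
ΔN = Δφ × 111195 = -211.3 m; ΔE = Δλ × 111195 × cos(-44.96300°) = +0.00091 × 111195 × 0.707563 = 71.6 m.

ΔN = -211 m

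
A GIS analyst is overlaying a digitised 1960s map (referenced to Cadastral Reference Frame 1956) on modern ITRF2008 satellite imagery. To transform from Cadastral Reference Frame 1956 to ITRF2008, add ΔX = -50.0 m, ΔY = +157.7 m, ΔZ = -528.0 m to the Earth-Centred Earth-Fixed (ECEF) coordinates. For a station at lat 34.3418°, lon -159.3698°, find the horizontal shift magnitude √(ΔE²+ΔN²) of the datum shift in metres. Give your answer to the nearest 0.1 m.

461.6 m

At φ = 34.3418°, λ = -159.3698°: sin φ = 0.564129, cos φ = 0.825687, sin λ = -0.352335, cos λ = -0.935874.
ΔE = −sin λ·ΔX + cos λ·ΔY = −(-0.352335)·(-50.0) + (-0.935874)·(157.7) = -165.20 m.
ΔN = −sin φ cos λ·ΔX − sin φ sin λ·ΔY + cos φ·ΔZ = −(0.564129)(-0.935874)(-50.0) − (0.564129)(-0.352335)(157.7) + (0.825687)(-528.0) = -431.02 m.
Horizontal magnitude = √(ΔE² + ΔN²) = √((-165.20)² + (-431.02)²) = 461.59 m.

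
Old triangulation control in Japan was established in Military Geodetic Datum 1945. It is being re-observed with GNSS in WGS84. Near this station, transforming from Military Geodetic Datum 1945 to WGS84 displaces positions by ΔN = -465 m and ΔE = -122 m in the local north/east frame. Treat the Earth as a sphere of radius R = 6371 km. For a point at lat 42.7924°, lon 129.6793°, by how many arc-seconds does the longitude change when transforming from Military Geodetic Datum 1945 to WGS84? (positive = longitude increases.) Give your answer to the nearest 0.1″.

At latitude 42.7924°, cos φ = 0.733820.
One radian of longitude at latitude φ spans R cos φ, so Δλ = ΔE / (R cos φ) = -122.0 / (6371000 × 0.733820) = -2.6095e-05 rad = -5.383″.

Δλ = -5.4″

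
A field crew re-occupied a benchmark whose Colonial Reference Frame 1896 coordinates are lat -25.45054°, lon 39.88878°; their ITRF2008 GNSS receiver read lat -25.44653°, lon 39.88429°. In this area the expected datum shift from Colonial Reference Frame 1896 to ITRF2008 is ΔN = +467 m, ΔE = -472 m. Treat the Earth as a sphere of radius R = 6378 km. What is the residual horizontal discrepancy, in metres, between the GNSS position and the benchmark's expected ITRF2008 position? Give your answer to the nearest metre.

Observed coordinate differences: Δφ = +0.00401°, Δλ = -0.00449°.
Converting to metres (1° lat = 111317 m, cos φ = 0.902957): observed ΔN = 446.4 m, observed ΔE = -451.3 m.
Subtracting the expected shift leaves a residual of 446.4 − (467) = -20.6 m north and -451.3 − (-472) = 20.7 m east.
Residual distance = √((-20.6)² + 20.7²) = 29.2 m.

29 m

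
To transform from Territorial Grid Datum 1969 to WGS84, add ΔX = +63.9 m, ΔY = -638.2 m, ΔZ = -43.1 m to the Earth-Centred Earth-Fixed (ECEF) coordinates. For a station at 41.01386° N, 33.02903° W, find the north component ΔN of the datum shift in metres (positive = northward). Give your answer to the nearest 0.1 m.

The local north axis is (−sin φ cos λ, −sin φ sin λ, cos φ), giving ΔN = -35.157 − 228.280 − 32.521 = -295.96 m.

ΔN = -296.0 m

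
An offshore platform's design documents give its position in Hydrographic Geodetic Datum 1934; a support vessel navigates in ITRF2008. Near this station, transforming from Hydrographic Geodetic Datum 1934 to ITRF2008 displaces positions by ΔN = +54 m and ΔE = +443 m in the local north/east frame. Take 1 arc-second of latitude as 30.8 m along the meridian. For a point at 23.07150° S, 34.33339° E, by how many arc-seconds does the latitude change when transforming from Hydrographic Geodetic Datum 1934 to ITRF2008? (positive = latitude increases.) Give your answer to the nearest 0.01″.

Δφ = 1.75″

1″ of latitude = 30.80 m, so Δφ = 54.0 / 30.80 = 1.753″.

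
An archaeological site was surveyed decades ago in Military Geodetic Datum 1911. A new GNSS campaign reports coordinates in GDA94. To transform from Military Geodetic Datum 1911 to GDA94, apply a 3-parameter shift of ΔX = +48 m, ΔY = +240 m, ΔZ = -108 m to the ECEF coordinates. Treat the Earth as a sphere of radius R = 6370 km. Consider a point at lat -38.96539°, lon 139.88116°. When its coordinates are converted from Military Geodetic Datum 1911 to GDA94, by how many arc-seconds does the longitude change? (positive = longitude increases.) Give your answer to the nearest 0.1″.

Δλ = -8.9″

sin φ = -0.628851, cos φ = 0.777526, sin λ = 0.644375, cos λ = -0.764710.
East component: ΔE = −sin λ·ΔX + cos λ·ΔY = −(0.644375)(48) + (-0.764710)(240) = -214.46 m.
1° of latitude spans πR/180 = 111177 m; at latitude φ, 1° of longitude spans that × cos φ = 86443.4 m, so Δλ = -214.46 / 86443.4 × 3600 = -8.931″.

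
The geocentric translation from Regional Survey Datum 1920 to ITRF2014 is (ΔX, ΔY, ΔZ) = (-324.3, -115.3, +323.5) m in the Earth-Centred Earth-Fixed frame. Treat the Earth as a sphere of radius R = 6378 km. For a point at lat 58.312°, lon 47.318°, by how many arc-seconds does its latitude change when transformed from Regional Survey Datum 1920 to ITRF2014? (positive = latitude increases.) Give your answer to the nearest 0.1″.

sin φ = 0.850921, cos φ = 0.525293, sin λ = 0.735128, cos λ = 0.677929.
North component: ΔN = −sin φ cos λ·ΔX − sin φ sin λ·ΔY + cos φ·ΔZ = −(0.850921)(0.677929)(-324.3) − (0.850921)(0.735128)(-115.3) + (0.525293)(323.5) = 429.13 m.
1° of latitude spans πR/180 = 111317 m, so Δφ = 429.13 / 111317 × 3600 = 13.878″.

Δφ = 13.9″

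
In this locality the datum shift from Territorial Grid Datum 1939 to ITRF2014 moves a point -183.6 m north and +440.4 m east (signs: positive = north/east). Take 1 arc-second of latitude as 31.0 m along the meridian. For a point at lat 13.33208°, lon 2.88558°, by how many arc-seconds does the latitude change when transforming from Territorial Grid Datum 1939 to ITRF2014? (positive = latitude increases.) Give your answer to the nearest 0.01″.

Δφ = -5.92″

1″ of latitude = 31.00 m, so Δφ = -183.6 / 31.00 = -5.923″.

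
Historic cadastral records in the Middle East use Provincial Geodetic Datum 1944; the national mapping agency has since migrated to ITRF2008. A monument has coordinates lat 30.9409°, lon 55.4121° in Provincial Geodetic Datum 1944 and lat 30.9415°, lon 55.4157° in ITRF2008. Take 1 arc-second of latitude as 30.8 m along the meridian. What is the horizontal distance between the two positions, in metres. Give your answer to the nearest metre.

Δφ = 30.9415° − 30.9409° = +0.0006°; Δλ = 55.4157° − 55.4121° = +0.0036°.
1° of latitude = 3600 × 30.80 = 110880 m.
ΔN = Δφ × 110880 = 66.5 m; ΔE = Δλ × 110880 × cos(30.9409°) = +0.0036 × 110880 × 0.857698 = 342.4 m.
Distance = √(ΔE² + ΔN²) = √(342.4² + 66.5²) = 348.8 m.

349 m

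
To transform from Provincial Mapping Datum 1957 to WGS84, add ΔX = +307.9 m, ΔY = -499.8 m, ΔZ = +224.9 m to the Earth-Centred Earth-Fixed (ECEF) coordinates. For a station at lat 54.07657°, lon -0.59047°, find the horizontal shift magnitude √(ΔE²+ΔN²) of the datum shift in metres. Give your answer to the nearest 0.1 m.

At φ = 54.07657°, λ = -0.59047°: sin φ = 0.809802, cos φ = 0.586704, sin λ = -0.010305, cos λ = 0.999947.
ΔE = −sin λ·ΔX + cos λ·ΔY = −(-0.010305)·(307.9) + (0.999947)·(-499.8) = -496.60 m.
ΔN = −sin φ cos λ·ΔX − sin φ sin λ·ΔY + cos φ·ΔZ = −(0.809802)(0.999947)(307.9) − (0.809802)(-0.010305)(-499.8) + (0.586704)(224.9) = -121.55 m.
Horizontal magnitude = √(ΔE² + ΔN²) = √((-496.60)² + (-121.55)²) = 511.26 m.

511.3 m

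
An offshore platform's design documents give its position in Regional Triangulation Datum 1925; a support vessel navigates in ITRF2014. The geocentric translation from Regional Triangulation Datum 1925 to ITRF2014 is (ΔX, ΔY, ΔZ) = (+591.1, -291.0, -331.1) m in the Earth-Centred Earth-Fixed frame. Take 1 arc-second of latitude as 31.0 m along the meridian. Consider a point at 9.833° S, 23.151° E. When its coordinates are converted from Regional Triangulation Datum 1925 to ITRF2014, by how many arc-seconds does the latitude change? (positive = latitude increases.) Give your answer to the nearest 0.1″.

sin φ = -0.170777, cos φ = 0.985310, sin λ = 0.393156, cos λ = 0.919472.
North component: ΔN = −sin φ cos λ·ΔX − sin φ sin λ·ΔY + cos φ·ΔZ = −(-0.170777)(0.919472)(591.1) − (-0.170777)(0.393156)(-291.0) + (0.985310)(-331.1) = -252.96 m.
1° of latitude spans 3600 × 31.00 = 111600 m, so Δφ = -252.96 / 111600 × 3600 = -8.160″.

Δφ = -8.2″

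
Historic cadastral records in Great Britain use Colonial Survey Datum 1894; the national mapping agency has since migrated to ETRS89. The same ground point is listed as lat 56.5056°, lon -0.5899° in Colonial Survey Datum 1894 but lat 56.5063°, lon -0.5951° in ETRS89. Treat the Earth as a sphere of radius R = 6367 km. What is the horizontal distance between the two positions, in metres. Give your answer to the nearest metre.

Δφ = 56.5063° − 56.5056° = +0.0007°; Δλ = -0.5951° − -0.5899° = -0.0052°.
1° along a meridian = πR/180 = 111125 m.
ΔN = Δφ × 111125 = 77.8 m; ΔE = Δλ × 111125 × cos(56.5056°) = -0.0052 × 111125 × 0.551855 = -318.9 m.
Distance = √(ΔE² + ΔN²) = √((-318.9)² + 77.8²) = 328.2 m.

328 m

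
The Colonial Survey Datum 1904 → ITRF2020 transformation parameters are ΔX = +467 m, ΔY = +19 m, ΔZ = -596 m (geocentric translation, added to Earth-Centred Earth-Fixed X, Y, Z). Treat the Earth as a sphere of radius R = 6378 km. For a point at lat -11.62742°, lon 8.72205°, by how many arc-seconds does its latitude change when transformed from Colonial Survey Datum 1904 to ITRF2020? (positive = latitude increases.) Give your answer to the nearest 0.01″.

Δφ = -15.85″

sin φ = -0.201547, cos φ = 0.979479, sin λ = 0.151641, cos λ = 0.988436.
North component: ΔN = −sin φ cos λ·ΔX − sin φ sin λ·ΔY + cos φ·ΔZ = −(-0.201547)(0.988436)(467) − (-0.201547)(0.151641)(19) + (0.979479)(-596) = -490.15 m.
1° of latitude spans πR/180 = 111317 m, so Δφ = -490.15 / 111317 × 3600 = -15.852″.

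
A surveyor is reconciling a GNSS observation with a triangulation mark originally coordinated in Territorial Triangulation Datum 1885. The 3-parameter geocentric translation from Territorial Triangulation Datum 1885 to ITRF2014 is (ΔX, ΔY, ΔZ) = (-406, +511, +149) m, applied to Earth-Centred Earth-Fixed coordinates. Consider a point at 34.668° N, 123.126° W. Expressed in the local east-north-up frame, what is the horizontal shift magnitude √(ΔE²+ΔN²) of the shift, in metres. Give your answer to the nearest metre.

At φ = 34.668°, λ = -123.126°: sin φ = 0.568820, cos φ = 0.822462, sin λ = -0.837471, cos λ = -0.546482.
ΔE = −sin λ·ΔX + cos λ·ΔY = −(-0.837471)·(-406) + (-0.546482)·(511) = -619.27 m.
ΔN = −sin φ cos λ·ΔX − sin φ sin λ·ΔY + cos φ·ΔZ = −(0.568820)(-0.546482)(-406) − (0.568820)(-0.837471)(511) + (0.822462)(149) = 239.77 m.
Horizontal magnitude = √(ΔE² + ΔN²) = √((-619.27)² + 239.77²) = 664.06 m.

664 m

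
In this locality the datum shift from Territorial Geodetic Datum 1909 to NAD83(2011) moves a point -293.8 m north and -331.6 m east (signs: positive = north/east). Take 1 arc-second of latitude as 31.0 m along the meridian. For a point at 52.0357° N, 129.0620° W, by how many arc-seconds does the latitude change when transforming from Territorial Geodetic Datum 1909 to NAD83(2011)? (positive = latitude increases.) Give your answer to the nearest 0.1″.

1″ of latitude = 31.00 m, so Δφ = -293.8 / 31.00 = -9.477″.

Δφ = -9.5″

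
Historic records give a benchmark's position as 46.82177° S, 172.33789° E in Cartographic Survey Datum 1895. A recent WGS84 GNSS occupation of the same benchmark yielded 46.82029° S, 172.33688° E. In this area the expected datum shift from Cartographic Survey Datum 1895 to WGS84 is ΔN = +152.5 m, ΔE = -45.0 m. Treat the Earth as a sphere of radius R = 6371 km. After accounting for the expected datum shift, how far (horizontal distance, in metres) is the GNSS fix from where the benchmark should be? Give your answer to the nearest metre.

Observed coordinate differences: Δφ = +0.00148°, Δλ = -0.00101°.
Converting to metres (1° lat = 111195 m, cos φ = 0.684270): observed ΔN = 164.6 m, observed ΔE = -76.8 m.
Subtracting the expected shift leaves a residual of 164.6 − (152.5) = 12.1 m north and -76.8 − (-45.0) = -31.8 m east.
Residual distance = √(12.1² + (-31.8)²) = 34.1 m.

34 m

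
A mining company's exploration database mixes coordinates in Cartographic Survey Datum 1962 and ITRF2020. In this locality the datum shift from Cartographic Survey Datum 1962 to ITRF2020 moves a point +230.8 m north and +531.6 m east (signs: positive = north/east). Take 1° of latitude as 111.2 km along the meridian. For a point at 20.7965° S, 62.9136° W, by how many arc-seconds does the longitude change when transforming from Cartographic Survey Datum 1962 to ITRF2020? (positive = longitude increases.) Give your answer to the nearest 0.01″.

At latitude -20.7965°, cos φ = 0.934847.
1° of longitude at this latitude = 111.2 × cos φ = 103.96 km, so Δλ = 531.6 / 103955.0 = 0.0051137° = 18.409″.

Δλ = 18.41″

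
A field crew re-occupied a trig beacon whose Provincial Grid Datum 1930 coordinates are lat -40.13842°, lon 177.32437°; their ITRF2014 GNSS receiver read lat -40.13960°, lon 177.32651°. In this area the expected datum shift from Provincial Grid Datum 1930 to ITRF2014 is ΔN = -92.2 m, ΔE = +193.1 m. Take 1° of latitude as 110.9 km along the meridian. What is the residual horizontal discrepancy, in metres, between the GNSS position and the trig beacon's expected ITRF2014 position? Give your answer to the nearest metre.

40 m

Observed coordinate differences: Δφ = -0.00118°, Δλ = +0.00214°.
Converting to metres (1° lat = 110900 m, cos φ = 0.764489): observed ΔN = -130.9 m, observed ΔE = 181.4 m.
Subtracting the expected shift leaves a residual of -130.9 − (-92.2) = -38.7 m north and 181.4 − (193.1) = -11.7 m east.
Residual distance = √((-38.7)² + (-11.7)²) = 40.4 m.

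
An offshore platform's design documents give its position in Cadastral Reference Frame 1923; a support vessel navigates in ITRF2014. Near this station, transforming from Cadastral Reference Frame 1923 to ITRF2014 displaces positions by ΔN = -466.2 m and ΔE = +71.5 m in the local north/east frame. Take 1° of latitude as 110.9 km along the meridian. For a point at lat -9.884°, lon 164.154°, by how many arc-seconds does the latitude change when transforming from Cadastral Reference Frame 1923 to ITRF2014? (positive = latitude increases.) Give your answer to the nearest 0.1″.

Δφ = -15.1″

1° of latitude = 110.9 km, so Δφ = -466.2 / 110900 = -0.0042038° = -15.134″.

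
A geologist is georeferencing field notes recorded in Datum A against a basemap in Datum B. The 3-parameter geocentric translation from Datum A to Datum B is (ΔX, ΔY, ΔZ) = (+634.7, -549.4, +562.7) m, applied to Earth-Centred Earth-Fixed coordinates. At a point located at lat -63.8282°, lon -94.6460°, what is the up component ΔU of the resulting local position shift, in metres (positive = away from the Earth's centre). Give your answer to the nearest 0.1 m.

ΔU = -286.2 m

The local up (radial) axis is (cos φ cos λ, cos φ sin λ, sin φ), giving ΔU = -22.675 + 241.524 − 505.009 = -286.16 m.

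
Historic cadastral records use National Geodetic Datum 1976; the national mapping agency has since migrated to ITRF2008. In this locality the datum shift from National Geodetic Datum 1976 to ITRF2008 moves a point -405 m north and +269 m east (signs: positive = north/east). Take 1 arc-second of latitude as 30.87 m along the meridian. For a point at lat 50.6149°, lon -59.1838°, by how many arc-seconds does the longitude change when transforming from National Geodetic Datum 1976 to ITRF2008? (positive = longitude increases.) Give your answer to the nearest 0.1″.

Δλ = 13.7″

At latitude 50.6149°, cos φ = 0.634530.
1″ of longitude at this latitude = 30.87 × cos φ = 19.5879 m, so Δλ = 269.0 / 19.5879 = 13.733″.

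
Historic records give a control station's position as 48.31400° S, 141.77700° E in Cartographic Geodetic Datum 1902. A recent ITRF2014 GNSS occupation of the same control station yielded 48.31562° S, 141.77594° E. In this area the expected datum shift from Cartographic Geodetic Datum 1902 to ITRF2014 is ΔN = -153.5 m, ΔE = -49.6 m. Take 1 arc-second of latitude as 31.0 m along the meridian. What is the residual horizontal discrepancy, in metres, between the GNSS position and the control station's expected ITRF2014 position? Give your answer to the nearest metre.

40 m

Observed coordinate differences: Δφ = -0.00162°, Δλ = -0.00106°.
Converting to metres (1° lat = 111600 m, cos φ = 0.665048): observed ΔN = -180.8 m, observed ΔE = -78.7 m.
Subtracting the expected shift leaves a residual of -180.8 − (-153.5) = -27.3 m north and -78.7 − (-49.6) = -29.1 m east.
Residual distance = √((-27.3)² + (-29.1)²) = 39.9 m.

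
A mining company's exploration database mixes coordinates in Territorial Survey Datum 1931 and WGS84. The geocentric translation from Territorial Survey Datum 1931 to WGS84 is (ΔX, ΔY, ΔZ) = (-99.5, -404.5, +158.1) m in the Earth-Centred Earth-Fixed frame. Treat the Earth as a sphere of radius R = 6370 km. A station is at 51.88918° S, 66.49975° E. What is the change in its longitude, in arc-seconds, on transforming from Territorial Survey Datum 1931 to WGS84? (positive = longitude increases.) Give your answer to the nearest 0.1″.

sin φ = -0.786818, cos φ = 0.617184, sin λ = 0.917058, cos λ = 0.398753.
East component: ΔE = −sin λ·ΔX + cos λ·ΔY = −(0.917058)(-99.5) + (0.398753)(-404.5) = -70.05 m.
1° of latitude spans πR/180 = 111177 m; at latitude φ, 1° of longitude spans that × cos φ = 68617.0 m, so Δλ = -70.05 / 68617.0 × 3600 = -3.675″.

Δλ = -3.7″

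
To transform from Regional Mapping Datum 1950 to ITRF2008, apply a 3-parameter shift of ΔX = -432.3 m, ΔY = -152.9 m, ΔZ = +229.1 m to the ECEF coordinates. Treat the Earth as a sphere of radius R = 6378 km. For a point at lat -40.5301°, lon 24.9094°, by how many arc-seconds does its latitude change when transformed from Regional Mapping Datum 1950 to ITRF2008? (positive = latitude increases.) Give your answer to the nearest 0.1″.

sin φ = -0.649847, cos φ = 0.760065, sin λ = 0.421185, cos λ = 0.906975.
North component: ΔN = −sin φ cos λ·ΔX − sin φ sin λ·ΔY + cos φ·ΔZ = −(-0.649847)(0.906975)(-432.3) − (-0.649847)(0.421185)(-152.9) + (0.760065)(229.1) = -122.51 m.
1° of latitude spans πR/180 = 111317 m, so Δφ = -122.51 / 111317 × 3600 = -3.962″.

Δφ = -4.0″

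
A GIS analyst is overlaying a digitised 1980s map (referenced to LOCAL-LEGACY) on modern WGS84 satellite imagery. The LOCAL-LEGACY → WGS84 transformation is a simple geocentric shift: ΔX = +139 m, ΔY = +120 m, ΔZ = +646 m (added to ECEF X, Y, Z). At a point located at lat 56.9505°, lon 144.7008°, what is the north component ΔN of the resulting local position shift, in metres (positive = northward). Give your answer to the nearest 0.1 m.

At φ = 56.9505°, λ = 144.7008°: sin φ = 0.838200, cos φ = 0.545363, sin λ = 0.577846, cos λ = -0.816146.
ΔN = −sin φ cos λ·ΔX − sin φ sin λ·ΔY + cos φ·ΔZ = −(0.838200)(-0.816146)(139) − (0.838200)(0.577846)(120) + (0.545363)(646) = 389.27 m.

ΔN = 389.3 m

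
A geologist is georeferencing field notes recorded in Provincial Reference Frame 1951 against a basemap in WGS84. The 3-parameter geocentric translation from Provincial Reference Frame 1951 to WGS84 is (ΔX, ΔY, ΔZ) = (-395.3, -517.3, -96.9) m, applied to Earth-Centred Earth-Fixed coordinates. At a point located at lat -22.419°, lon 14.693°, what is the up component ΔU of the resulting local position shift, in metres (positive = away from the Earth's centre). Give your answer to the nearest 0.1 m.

ΔU = -437.8 m

At φ = -22.419°, λ = 14.693°: sin φ = -0.381377, cos φ = 0.924420, sin λ = 0.253640, cos λ = 0.967299.
ΔU = cos φ cos λ·ΔX + cos φ sin λ·ΔY + sin φ·ΔZ = (0.924420)(0.967299)(-395.3) + (0.924420)(0.253640)(-517.3) + (-0.381377)(-96.9) = -437.81 m.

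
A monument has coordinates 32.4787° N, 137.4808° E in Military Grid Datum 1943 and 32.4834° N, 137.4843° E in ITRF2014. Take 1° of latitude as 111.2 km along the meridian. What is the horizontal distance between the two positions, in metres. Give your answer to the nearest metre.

617 m

Δφ = 32.4834° − 32.4787° = +0.0047°; Δλ = 137.4843° − 137.4808° = +0.0035°.
ΔN = Δφ × 111200 = 522.6 m; ΔE = Δλ × 111200 × cos(32.4787°) = +0.0035 × 111200 × 0.843591 = 328.3 m.
Distance = √(ΔE² + ΔN²) = √(328.3² + 522.6²) = 617.2 m.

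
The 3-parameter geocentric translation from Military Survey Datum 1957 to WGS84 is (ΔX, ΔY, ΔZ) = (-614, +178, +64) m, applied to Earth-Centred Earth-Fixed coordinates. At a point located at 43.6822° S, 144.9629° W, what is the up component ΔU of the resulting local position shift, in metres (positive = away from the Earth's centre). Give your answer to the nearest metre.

At φ = -43.6822°, λ = -144.9629°: sin φ = -0.690658, cos φ = 0.723182, sin λ = -0.574107, cos λ = -0.818780.
ΔU = cos φ cos λ·ΔX + cos φ sin λ·ΔY + sin φ·ΔZ = (0.723182)(-0.818780)(-614) + (0.723182)(-0.574107)(178) + (-0.690658)(64) = 245.46 m.

ΔU = 245 m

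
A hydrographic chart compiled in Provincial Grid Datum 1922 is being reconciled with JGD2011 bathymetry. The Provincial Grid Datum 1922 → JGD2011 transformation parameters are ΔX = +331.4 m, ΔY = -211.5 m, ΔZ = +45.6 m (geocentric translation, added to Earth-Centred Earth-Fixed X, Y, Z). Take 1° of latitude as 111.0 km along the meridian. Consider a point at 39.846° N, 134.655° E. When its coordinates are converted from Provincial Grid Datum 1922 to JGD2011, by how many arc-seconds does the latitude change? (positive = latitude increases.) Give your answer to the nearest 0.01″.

Δφ = 9.10″

sin φ = 0.640726, cos φ = 0.767769, sin λ = 0.711352, cos λ = -0.702836.
North component: ΔN = −sin φ cos λ·ΔX − sin φ sin λ·ΔY + cos φ·ΔZ = −(0.640726)(-0.702836)(331.4) − (0.640726)(0.711352)(-211.5) + (0.767769)(45.6) = 280.65 m.
1° of latitude spans 111000 m, so Δφ = 280.65 / 111000 × 3600 = 9.102″.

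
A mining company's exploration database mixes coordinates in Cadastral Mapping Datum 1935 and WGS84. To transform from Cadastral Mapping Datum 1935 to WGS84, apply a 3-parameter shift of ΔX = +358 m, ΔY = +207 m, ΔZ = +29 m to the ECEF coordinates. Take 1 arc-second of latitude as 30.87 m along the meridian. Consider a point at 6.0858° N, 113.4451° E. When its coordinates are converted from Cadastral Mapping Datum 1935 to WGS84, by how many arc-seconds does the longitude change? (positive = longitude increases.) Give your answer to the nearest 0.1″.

Δλ = -13.4″

sin φ = 0.106018, cos φ = 0.994364, sin λ = 0.917442, cos λ = -0.397870.
East component: ΔE = −sin λ·ΔX + cos λ·ΔY = −(0.917442)(358) + (-0.397870)(207) = -410.80 m.
1° of latitude spans 3600 × 30.87 = 111132 m; at latitude φ, 1° of longitude spans that × cos φ = 110505.7 m, so Δλ = -410.80 / 110505.7 × 3600 = -13.383″.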